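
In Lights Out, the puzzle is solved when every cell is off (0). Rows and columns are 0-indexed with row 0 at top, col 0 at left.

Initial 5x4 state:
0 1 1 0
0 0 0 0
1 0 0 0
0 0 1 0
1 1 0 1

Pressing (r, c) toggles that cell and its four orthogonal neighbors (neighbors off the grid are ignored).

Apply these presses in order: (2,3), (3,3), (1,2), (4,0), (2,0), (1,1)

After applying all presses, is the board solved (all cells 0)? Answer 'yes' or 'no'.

After press 1 at (2,3):
0 1 1 0
0 0 0 1
1 0 1 1
0 0 1 1
1 1 0 1

After press 2 at (3,3):
0 1 1 0
0 0 0 1
1 0 1 0
0 0 0 0
1 1 0 0

After press 3 at (1,2):
0 1 0 0
0 1 1 0
1 0 0 0
0 0 0 0
1 1 0 0

After press 4 at (4,0):
0 1 0 0
0 1 1 0
1 0 0 0
1 0 0 0
0 0 0 0

After press 5 at (2,0):
0 1 0 0
1 1 1 0
0 1 0 0
0 0 0 0
0 0 0 0

After press 6 at (1,1):
0 0 0 0
0 0 0 0
0 0 0 0
0 0 0 0
0 0 0 0

Lights still on: 0

Answer: yes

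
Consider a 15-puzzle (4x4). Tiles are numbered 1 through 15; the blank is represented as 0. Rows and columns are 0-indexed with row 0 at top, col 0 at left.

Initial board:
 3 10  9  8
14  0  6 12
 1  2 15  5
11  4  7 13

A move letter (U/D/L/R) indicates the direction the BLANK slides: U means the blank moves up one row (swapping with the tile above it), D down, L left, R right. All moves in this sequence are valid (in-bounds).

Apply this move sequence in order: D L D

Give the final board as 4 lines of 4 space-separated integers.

Answer:  3 10  9  8
14  2  6 12
11  1 15  5
 0  4  7 13

Derivation:
After move 1 (D):
 3 10  9  8
14  2  6 12
 1  0 15  5
11  4  7 13

After move 2 (L):
 3 10  9  8
14  2  6 12
 0  1 15  5
11  4  7 13

After move 3 (D):
 3 10  9  8
14  2  6 12
11  1 15  5
 0  4  7 13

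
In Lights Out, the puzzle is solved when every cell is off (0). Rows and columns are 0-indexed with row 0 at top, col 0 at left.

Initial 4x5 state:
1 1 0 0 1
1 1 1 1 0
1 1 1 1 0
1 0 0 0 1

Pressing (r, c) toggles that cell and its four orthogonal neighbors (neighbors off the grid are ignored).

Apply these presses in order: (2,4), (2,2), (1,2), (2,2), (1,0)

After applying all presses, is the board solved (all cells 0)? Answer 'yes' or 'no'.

Answer: no

Derivation:
After press 1 at (2,4):
1 1 0 0 1
1 1 1 1 1
1 1 1 0 1
1 0 0 0 0

After press 2 at (2,2):
1 1 0 0 1
1 1 0 1 1
1 0 0 1 1
1 0 1 0 0

After press 3 at (1,2):
1 1 1 0 1
1 0 1 0 1
1 0 1 1 1
1 0 1 0 0

After press 4 at (2,2):
1 1 1 0 1
1 0 0 0 1
1 1 0 0 1
1 0 0 0 0

After press 5 at (1,0):
0 1 1 0 1
0 1 0 0 1
0 1 0 0 1
1 0 0 0 0

Lights still on: 8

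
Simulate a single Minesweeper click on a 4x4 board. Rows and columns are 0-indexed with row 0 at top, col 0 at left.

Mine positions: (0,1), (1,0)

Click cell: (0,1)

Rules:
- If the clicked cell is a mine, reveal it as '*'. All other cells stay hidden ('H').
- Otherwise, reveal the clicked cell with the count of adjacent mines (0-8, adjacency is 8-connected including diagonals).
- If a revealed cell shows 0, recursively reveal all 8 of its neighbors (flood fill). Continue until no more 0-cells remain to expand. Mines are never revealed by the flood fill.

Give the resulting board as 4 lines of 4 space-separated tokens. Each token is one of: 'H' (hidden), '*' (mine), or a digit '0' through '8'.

H * H H
H H H H
H H H H
H H H H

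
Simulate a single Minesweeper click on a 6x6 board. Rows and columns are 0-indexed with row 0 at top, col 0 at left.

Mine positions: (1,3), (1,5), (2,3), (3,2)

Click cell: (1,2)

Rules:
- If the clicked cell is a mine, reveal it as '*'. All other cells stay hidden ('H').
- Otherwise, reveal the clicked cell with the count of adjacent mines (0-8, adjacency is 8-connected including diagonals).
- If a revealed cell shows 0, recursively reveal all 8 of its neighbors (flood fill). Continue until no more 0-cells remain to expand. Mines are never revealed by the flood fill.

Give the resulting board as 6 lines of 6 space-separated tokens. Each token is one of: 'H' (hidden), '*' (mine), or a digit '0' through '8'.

H H H H H H
H H 2 H H H
H H H H H H
H H H H H H
H H H H H H
H H H H H H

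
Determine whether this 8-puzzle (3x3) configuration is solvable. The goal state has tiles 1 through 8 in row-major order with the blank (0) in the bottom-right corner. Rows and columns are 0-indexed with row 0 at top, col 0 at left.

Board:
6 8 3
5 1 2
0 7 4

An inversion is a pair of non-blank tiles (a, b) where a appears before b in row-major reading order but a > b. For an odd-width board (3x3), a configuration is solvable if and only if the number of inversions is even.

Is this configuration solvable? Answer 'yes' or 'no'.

Inversions (pairs i<j in row-major order where tile[i] > tile[j] > 0): 17
17 is odd, so the puzzle is not solvable.

Answer: no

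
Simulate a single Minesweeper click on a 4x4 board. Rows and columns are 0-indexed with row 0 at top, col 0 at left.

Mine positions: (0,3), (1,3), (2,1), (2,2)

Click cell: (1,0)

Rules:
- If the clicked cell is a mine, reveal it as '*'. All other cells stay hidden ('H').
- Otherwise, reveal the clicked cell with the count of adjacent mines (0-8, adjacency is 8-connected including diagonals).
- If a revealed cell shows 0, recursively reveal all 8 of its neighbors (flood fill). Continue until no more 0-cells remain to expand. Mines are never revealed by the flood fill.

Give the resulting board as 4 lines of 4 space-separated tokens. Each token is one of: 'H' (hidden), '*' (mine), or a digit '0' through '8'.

H H H H
1 H H H
H H H H
H H H H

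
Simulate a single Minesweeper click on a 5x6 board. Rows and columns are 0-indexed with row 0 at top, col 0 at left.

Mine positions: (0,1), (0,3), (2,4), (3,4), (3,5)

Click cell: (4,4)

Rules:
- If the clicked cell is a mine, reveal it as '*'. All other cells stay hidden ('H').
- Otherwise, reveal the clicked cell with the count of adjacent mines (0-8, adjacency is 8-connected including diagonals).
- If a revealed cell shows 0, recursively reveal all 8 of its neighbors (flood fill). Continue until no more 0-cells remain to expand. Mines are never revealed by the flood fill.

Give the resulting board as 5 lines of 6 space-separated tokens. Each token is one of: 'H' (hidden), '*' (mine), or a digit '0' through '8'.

H H H H H H
H H H H H H
H H H H H H
H H H H H H
H H H H 2 H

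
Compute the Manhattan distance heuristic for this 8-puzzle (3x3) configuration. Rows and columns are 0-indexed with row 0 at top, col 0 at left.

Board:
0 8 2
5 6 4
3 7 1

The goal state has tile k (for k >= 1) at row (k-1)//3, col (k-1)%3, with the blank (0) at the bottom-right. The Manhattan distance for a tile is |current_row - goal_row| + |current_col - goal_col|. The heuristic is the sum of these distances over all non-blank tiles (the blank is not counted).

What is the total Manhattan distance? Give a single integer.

Answer: 16

Derivation:
Tile 8: (0,1)->(2,1) = 2
Tile 2: (0,2)->(0,1) = 1
Tile 5: (1,0)->(1,1) = 1
Tile 6: (1,1)->(1,2) = 1
Tile 4: (1,2)->(1,0) = 2
Tile 3: (2,0)->(0,2) = 4
Tile 7: (2,1)->(2,0) = 1
Tile 1: (2,2)->(0,0) = 4
Sum: 2 + 1 + 1 + 1 + 2 + 4 + 1 + 4 = 16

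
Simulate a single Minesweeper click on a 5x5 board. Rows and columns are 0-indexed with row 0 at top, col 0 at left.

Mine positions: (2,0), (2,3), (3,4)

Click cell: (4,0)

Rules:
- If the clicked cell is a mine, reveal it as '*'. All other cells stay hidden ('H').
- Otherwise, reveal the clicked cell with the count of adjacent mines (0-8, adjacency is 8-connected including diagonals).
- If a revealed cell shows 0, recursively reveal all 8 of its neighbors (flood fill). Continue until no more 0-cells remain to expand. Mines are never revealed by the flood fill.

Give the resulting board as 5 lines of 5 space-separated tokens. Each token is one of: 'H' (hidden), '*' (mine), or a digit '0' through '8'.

H H H H H
H H H H H
H H H H H
1 1 1 2 H
0 0 0 1 H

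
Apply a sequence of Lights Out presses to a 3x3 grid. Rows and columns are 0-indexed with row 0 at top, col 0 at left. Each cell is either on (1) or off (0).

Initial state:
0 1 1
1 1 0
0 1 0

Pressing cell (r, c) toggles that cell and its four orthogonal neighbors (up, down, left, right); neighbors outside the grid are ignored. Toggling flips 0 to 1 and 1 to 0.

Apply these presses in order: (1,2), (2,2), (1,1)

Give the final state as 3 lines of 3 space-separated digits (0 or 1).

Answer: 0 0 0
0 1 1
0 1 0

Derivation:
After press 1 at (1,2):
0 1 0
1 0 1
0 1 1

After press 2 at (2,2):
0 1 0
1 0 0
0 0 0

After press 3 at (1,1):
0 0 0
0 1 1
0 1 0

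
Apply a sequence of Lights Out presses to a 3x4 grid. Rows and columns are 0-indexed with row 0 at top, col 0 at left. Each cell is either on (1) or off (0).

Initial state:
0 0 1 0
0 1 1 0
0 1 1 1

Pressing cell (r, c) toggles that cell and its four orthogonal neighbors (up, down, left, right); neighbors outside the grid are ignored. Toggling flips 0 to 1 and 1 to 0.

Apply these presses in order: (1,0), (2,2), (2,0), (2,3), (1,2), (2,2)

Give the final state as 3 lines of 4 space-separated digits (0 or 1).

After press 1 at (1,0):
1 0 1 0
1 0 1 0
1 1 1 1

After press 2 at (2,2):
1 0 1 0
1 0 0 0
1 0 0 0

After press 3 at (2,0):
1 0 1 0
0 0 0 0
0 1 0 0

After press 4 at (2,3):
1 0 1 0
0 0 0 1
0 1 1 1

After press 5 at (1,2):
1 0 0 0
0 1 1 0
0 1 0 1

After press 6 at (2,2):
1 0 0 0
0 1 0 0
0 0 1 0

Answer: 1 0 0 0
0 1 0 0
0 0 1 0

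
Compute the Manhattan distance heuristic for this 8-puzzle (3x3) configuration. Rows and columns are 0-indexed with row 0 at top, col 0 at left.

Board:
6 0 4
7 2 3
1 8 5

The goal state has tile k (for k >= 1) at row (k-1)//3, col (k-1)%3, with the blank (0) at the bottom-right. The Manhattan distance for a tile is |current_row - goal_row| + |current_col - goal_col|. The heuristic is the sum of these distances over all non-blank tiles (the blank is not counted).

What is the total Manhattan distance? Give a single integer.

Answer: 13

Derivation:
Tile 6: at (0,0), goal (1,2), distance |0-1|+|0-2| = 3
Tile 4: at (0,2), goal (1,0), distance |0-1|+|2-0| = 3
Tile 7: at (1,0), goal (2,0), distance |1-2|+|0-0| = 1
Tile 2: at (1,1), goal (0,1), distance |1-0|+|1-1| = 1
Tile 3: at (1,2), goal (0,2), distance |1-0|+|2-2| = 1
Tile 1: at (2,0), goal (0,0), distance |2-0|+|0-0| = 2
Tile 8: at (2,1), goal (2,1), distance |2-2|+|1-1| = 0
Tile 5: at (2,2), goal (1,1), distance |2-1|+|2-1| = 2
Sum: 3 + 3 + 1 + 1 + 1 + 2 + 0 + 2 = 13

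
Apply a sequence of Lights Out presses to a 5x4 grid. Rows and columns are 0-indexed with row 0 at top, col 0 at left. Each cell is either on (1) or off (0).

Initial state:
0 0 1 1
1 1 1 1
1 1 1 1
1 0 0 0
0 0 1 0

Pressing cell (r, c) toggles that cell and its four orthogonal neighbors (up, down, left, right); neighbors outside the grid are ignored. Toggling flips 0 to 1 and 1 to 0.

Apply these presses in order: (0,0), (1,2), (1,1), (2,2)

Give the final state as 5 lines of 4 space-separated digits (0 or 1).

Answer: 1 0 0 1
1 1 0 0
1 1 1 0
1 0 1 0
0 0 1 0

Derivation:
After press 1 at (0,0):
1 1 1 1
0 1 1 1
1 1 1 1
1 0 0 0
0 0 1 0

After press 2 at (1,2):
1 1 0 1
0 0 0 0
1 1 0 1
1 0 0 0
0 0 1 0

After press 3 at (1,1):
1 0 0 1
1 1 1 0
1 0 0 1
1 0 0 0
0 0 1 0

After press 4 at (2,2):
1 0 0 1
1 1 0 0
1 1 1 0
1 0 1 0
0 0 1 0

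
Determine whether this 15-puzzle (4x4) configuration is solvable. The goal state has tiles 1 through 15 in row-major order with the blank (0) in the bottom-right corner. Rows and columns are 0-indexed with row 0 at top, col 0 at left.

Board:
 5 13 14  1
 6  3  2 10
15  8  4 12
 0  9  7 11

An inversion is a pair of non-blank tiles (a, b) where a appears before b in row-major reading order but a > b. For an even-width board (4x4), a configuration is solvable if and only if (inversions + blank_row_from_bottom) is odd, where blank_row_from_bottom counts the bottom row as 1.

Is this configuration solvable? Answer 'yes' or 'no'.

Inversions: 46
Blank is in row 3 (0-indexed from top), which is row 1 counting from the bottom (bottom = 1).
46 + 1 = 47, which is odd, so the puzzle is solvable.

Answer: yes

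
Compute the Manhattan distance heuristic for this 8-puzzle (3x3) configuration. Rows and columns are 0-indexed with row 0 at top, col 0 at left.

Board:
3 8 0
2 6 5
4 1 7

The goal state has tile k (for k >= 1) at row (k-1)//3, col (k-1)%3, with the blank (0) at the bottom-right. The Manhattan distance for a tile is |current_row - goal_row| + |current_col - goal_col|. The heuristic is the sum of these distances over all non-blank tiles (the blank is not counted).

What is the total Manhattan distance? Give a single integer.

Tile 3: at (0,0), goal (0,2), distance |0-0|+|0-2| = 2
Tile 8: at (0,1), goal (2,1), distance |0-2|+|1-1| = 2
Tile 2: at (1,0), goal (0,1), distance |1-0|+|0-1| = 2
Tile 6: at (1,1), goal (1,2), distance |1-1|+|1-2| = 1
Tile 5: at (1,2), goal (1,1), distance |1-1|+|2-1| = 1
Tile 4: at (2,0), goal (1,0), distance |2-1|+|0-0| = 1
Tile 1: at (2,1), goal (0,0), distance |2-0|+|1-0| = 3
Tile 7: at (2,2), goal (2,0), distance |2-2|+|2-0| = 2
Sum: 2 + 2 + 2 + 1 + 1 + 1 + 3 + 2 = 14

Answer: 14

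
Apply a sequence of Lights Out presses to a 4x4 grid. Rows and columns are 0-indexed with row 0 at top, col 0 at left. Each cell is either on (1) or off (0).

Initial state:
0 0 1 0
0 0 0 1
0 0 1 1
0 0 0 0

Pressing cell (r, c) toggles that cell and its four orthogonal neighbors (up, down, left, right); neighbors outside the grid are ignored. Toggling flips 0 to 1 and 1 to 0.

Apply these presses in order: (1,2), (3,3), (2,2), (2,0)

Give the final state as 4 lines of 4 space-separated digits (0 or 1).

After press 1 at (1,2):
0 0 0 0
0 1 1 0
0 0 0 1
0 0 0 0

After press 2 at (3,3):
0 0 0 0
0 1 1 0
0 0 0 0
0 0 1 1

After press 3 at (2,2):
0 0 0 0
0 1 0 0
0 1 1 1
0 0 0 1

After press 4 at (2,0):
0 0 0 0
1 1 0 0
1 0 1 1
1 0 0 1

Answer: 0 0 0 0
1 1 0 0
1 0 1 1
1 0 0 1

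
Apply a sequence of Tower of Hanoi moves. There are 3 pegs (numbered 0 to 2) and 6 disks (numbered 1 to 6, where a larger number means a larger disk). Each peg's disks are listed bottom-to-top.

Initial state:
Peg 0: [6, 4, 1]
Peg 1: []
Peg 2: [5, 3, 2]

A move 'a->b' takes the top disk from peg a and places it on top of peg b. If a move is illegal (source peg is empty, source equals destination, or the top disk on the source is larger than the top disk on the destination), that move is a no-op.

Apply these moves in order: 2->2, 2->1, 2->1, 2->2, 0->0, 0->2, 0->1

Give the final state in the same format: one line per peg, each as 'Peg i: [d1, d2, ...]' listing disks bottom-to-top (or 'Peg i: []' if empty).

Answer: Peg 0: [6, 4]
Peg 1: [2]
Peg 2: [5, 3, 1]

Derivation:
After move 1 (2->2):
Peg 0: [6, 4, 1]
Peg 1: []
Peg 2: [5, 3, 2]

After move 2 (2->1):
Peg 0: [6, 4, 1]
Peg 1: [2]
Peg 2: [5, 3]

After move 3 (2->1):
Peg 0: [6, 4, 1]
Peg 1: [2]
Peg 2: [5, 3]

After move 4 (2->2):
Peg 0: [6, 4, 1]
Peg 1: [2]
Peg 2: [5, 3]

After move 5 (0->0):
Peg 0: [6, 4, 1]
Peg 1: [2]
Peg 2: [5, 3]

After move 6 (0->2):
Peg 0: [6, 4]
Peg 1: [2]
Peg 2: [5, 3, 1]

After move 7 (0->1):
Peg 0: [6, 4]
Peg 1: [2]
Peg 2: [5, 3, 1]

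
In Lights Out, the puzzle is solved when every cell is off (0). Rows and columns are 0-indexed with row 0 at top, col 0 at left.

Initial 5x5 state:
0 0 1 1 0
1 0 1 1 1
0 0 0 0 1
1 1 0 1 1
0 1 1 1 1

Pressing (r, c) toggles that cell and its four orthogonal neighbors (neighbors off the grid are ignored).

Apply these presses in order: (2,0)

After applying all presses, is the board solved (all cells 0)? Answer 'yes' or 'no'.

Answer: no

Derivation:
After press 1 at (2,0):
0 0 1 1 0
0 0 1 1 1
1 1 0 0 1
0 1 0 1 1
0 1 1 1 1

Lights still on: 15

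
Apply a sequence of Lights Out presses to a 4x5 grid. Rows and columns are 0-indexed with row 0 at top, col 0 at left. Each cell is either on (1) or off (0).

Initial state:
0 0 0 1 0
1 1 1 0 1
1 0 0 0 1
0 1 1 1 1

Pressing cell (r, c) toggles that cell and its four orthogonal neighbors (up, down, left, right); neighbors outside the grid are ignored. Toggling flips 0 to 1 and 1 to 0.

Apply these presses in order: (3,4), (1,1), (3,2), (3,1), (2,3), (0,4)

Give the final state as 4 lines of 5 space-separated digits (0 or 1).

Answer: 0 1 0 0 1
0 0 0 1 0
1 0 0 1 1
1 1 1 0 0

Derivation:
After press 1 at (3,4):
0 0 0 1 0
1 1 1 0 1
1 0 0 0 0
0 1 1 0 0

After press 2 at (1,1):
0 1 0 1 0
0 0 0 0 1
1 1 0 0 0
0 1 1 0 0

After press 3 at (3,2):
0 1 0 1 0
0 0 0 0 1
1 1 1 0 0
0 0 0 1 0

After press 4 at (3,1):
0 1 0 1 0
0 0 0 0 1
1 0 1 0 0
1 1 1 1 0

After press 5 at (2,3):
0 1 0 1 0
0 0 0 1 1
1 0 0 1 1
1 1 1 0 0

After press 6 at (0,4):
0 1 0 0 1
0 0 0 1 0
1 0 0 1 1
1 1 1 0 0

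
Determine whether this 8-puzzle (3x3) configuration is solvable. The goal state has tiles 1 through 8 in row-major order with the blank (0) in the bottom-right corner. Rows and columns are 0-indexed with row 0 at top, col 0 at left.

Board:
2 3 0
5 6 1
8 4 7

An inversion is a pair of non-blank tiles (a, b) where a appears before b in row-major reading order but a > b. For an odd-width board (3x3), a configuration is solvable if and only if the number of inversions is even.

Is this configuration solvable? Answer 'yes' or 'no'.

Answer: yes

Derivation:
Inversions (pairs i<j in row-major order where tile[i] > tile[j] > 0): 8
8 is even, so the puzzle is solvable.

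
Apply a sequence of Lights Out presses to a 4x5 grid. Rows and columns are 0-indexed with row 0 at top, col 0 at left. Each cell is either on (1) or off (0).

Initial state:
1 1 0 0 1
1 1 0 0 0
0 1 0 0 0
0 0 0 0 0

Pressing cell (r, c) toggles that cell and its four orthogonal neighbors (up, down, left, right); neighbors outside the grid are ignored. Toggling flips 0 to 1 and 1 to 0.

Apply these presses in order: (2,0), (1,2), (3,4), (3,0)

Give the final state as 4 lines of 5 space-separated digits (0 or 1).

Answer: 1 1 1 0 1
0 0 1 1 0
0 0 1 0 1
0 1 0 1 1

Derivation:
After press 1 at (2,0):
1 1 0 0 1
0 1 0 0 0
1 0 0 0 0
1 0 0 0 0

After press 2 at (1,2):
1 1 1 0 1
0 0 1 1 0
1 0 1 0 0
1 0 0 0 0

After press 3 at (3,4):
1 1 1 0 1
0 0 1 1 0
1 0 1 0 1
1 0 0 1 1

After press 4 at (3,0):
1 1 1 0 1
0 0 1 1 0
0 0 1 0 1
0 1 0 1 1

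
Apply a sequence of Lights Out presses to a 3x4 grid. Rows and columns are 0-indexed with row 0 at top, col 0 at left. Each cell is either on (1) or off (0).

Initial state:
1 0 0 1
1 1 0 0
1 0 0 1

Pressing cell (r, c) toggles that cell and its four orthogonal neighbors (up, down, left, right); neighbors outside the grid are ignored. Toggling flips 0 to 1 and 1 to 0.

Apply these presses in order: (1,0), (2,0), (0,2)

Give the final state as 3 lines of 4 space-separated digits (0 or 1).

After press 1 at (1,0):
0 0 0 1
0 0 0 0
0 0 0 1

After press 2 at (2,0):
0 0 0 1
1 0 0 0
1 1 0 1

After press 3 at (0,2):
0 1 1 0
1 0 1 0
1 1 0 1

Answer: 0 1 1 0
1 0 1 0
1 1 0 1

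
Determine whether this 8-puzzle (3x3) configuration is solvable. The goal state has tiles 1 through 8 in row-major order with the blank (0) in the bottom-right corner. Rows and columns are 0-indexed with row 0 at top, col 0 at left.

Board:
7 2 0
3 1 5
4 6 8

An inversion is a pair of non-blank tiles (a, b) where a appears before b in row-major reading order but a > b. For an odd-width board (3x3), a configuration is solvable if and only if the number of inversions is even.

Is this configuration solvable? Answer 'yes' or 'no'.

Answer: no

Derivation:
Inversions (pairs i<j in row-major order where tile[i] > tile[j] > 0): 9
9 is odd, so the puzzle is not solvable.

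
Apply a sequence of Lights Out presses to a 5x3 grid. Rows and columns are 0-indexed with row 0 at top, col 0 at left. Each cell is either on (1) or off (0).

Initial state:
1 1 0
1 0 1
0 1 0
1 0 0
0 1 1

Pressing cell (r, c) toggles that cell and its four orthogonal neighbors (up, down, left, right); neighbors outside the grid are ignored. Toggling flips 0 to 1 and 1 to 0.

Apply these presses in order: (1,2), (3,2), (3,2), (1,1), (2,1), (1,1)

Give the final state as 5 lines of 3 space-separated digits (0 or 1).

After press 1 at (1,2):
1 1 1
1 1 0
0 1 1
1 0 0
0 1 1

After press 2 at (3,2):
1 1 1
1 1 0
0 1 0
1 1 1
0 1 0

After press 3 at (3,2):
1 1 1
1 1 0
0 1 1
1 0 0
0 1 1

After press 4 at (1,1):
1 0 1
0 0 1
0 0 1
1 0 0
0 1 1

After press 5 at (2,1):
1 0 1
0 1 1
1 1 0
1 1 0
0 1 1

After press 6 at (1,1):
1 1 1
1 0 0
1 0 0
1 1 0
0 1 1

Answer: 1 1 1
1 0 0
1 0 0
1 1 0
0 1 1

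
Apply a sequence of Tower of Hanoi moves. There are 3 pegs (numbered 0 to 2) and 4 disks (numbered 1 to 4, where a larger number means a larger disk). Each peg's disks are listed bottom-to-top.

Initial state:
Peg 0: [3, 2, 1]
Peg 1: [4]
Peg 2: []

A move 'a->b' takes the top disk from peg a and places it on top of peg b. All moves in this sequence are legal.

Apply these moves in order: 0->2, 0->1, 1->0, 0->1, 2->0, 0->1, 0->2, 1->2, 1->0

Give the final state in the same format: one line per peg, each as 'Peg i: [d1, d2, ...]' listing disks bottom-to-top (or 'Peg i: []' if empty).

After move 1 (0->2):
Peg 0: [3, 2]
Peg 1: [4]
Peg 2: [1]

After move 2 (0->1):
Peg 0: [3]
Peg 1: [4, 2]
Peg 2: [1]

After move 3 (1->0):
Peg 0: [3, 2]
Peg 1: [4]
Peg 2: [1]

After move 4 (0->1):
Peg 0: [3]
Peg 1: [4, 2]
Peg 2: [1]

After move 5 (2->0):
Peg 0: [3, 1]
Peg 1: [4, 2]
Peg 2: []

After move 6 (0->1):
Peg 0: [3]
Peg 1: [4, 2, 1]
Peg 2: []

After move 7 (0->2):
Peg 0: []
Peg 1: [4, 2, 1]
Peg 2: [3]

After move 8 (1->2):
Peg 0: []
Peg 1: [4, 2]
Peg 2: [3, 1]

After move 9 (1->0):
Peg 0: [2]
Peg 1: [4]
Peg 2: [3, 1]

Answer: Peg 0: [2]
Peg 1: [4]
Peg 2: [3, 1]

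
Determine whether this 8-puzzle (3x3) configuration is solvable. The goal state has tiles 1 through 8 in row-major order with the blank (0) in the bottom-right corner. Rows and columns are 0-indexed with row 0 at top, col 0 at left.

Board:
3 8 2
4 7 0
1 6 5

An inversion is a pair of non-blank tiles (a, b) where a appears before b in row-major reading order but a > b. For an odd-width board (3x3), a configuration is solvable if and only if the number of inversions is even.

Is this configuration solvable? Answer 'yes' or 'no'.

Inversions (pairs i<j in row-major order where tile[i] > tile[j] > 0): 14
14 is even, so the puzzle is solvable.

Answer: yes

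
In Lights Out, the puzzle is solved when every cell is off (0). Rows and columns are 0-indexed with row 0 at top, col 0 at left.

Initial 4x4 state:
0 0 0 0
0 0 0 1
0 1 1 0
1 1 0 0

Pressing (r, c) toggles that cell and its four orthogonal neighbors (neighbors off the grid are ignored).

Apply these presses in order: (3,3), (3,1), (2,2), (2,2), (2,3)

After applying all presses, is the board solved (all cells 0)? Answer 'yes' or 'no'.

Answer: yes

Derivation:
After press 1 at (3,3):
0 0 0 0
0 0 0 1
0 1 1 1
1 1 1 1

After press 2 at (3,1):
0 0 0 0
0 0 0 1
0 0 1 1
0 0 0 1

After press 3 at (2,2):
0 0 0 0
0 0 1 1
0 1 0 0
0 0 1 1

After press 4 at (2,2):
0 0 0 0
0 0 0 1
0 0 1 1
0 0 0 1

After press 5 at (2,3):
0 0 0 0
0 0 0 0
0 0 0 0
0 0 0 0

Lights still on: 0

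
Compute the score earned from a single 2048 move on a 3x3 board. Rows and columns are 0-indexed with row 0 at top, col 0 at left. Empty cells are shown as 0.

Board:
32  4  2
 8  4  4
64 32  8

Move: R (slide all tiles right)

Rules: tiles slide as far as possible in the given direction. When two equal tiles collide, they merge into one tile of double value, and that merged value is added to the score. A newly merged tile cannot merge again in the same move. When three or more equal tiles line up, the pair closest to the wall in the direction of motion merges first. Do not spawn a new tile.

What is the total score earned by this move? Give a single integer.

Answer: 8

Derivation:
Slide right:
row 0: [32, 4, 2] -> [32, 4, 2]  score +0 (running 0)
row 1: [8, 4, 4] -> [0, 8, 8]  score +8 (running 8)
row 2: [64, 32, 8] -> [64, 32, 8]  score +0 (running 8)
Board after move:
32  4  2
 0  8  8
64 32  8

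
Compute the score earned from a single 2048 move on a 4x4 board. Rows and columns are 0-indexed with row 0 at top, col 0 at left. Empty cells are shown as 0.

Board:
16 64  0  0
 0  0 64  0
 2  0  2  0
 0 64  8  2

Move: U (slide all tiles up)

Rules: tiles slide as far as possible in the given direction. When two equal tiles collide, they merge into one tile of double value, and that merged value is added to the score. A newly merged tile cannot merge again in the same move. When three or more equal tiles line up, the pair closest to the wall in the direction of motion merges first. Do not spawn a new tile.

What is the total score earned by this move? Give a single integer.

Slide up:
col 0: [16, 0, 2, 0] -> [16, 2, 0, 0]  score +0 (running 0)
col 1: [64, 0, 0, 64] -> [128, 0, 0, 0]  score +128 (running 128)
col 2: [0, 64, 2, 8] -> [64, 2, 8, 0]  score +0 (running 128)
col 3: [0, 0, 0, 2] -> [2, 0, 0, 0]  score +0 (running 128)
Board after move:
 16 128  64   2
  2   0   2   0
  0   0   8   0
  0   0   0   0

Answer: 128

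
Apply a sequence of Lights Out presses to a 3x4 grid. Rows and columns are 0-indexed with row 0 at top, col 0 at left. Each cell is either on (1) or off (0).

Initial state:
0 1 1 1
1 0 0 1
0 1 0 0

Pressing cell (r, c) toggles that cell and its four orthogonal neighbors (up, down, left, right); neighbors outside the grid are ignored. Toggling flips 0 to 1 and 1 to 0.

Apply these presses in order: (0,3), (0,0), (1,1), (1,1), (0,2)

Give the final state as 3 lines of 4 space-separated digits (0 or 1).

Answer: 1 1 1 1
0 0 1 0
0 1 0 0

Derivation:
After press 1 at (0,3):
0 1 0 0
1 0 0 0
0 1 0 0

After press 2 at (0,0):
1 0 0 0
0 0 0 0
0 1 0 0

After press 3 at (1,1):
1 1 0 0
1 1 1 0
0 0 0 0

After press 4 at (1,1):
1 0 0 0
0 0 0 0
0 1 0 0

After press 5 at (0,2):
1 1 1 1
0 0 1 0
0 1 0 0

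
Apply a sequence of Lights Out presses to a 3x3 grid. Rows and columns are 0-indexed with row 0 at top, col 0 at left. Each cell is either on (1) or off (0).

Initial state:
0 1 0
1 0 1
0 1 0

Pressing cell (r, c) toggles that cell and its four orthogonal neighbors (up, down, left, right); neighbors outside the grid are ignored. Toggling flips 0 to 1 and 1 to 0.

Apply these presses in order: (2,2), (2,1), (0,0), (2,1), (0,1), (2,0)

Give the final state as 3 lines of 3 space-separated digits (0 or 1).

After press 1 at (2,2):
0 1 0
1 0 0
0 0 1

After press 2 at (2,1):
0 1 0
1 1 0
1 1 0

After press 3 at (0,0):
1 0 0
0 1 0
1 1 0

After press 4 at (2,1):
1 0 0
0 0 0
0 0 1

After press 5 at (0,1):
0 1 1
0 1 0
0 0 1

After press 6 at (2,0):
0 1 1
1 1 0
1 1 1

Answer: 0 1 1
1 1 0
1 1 1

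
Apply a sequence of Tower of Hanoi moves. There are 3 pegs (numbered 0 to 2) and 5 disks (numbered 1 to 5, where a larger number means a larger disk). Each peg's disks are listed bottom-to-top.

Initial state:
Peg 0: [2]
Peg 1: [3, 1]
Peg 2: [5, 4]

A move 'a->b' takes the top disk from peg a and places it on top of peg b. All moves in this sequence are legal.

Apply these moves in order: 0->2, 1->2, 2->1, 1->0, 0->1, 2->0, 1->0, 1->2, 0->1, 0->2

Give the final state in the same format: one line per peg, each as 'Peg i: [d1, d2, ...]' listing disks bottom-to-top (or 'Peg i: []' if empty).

After move 1 (0->2):
Peg 0: []
Peg 1: [3, 1]
Peg 2: [5, 4, 2]

After move 2 (1->2):
Peg 0: []
Peg 1: [3]
Peg 2: [5, 4, 2, 1]

After move 3 (2->1):
Peg 0: []
Peg 1: [3, 1]
Peg 2: [5, 4, 2]

After move 4 (1->0):
Peg 0: [1]
Peg 1: [3]
Peg 2: [5, 4, 2]

After move 5 (0->1):
Peg 0: []
Peg 1: [3, 1]
Peg 2: [5, 4, 2]

After move 6 (2->0):
Peg 0: [2]
Peg 1: [3, 1]
Peg 2: [5, 4]

After move 7 (1->0):
Peg 0: [2, 1]
Peg 1: [3]
Peg 2: [5, 4]

After move 8 (1->2):
Peg 0: [2, 1]
Peg 1: []
Peg 2: [5, 4, 3]

After move 9 (0->1):
Peg 0: [2]
Peg 1: [1]
Peg 2: [5, 4, 3]

After move 10 (0->2):
Peg 0: []
Peg 1: [1]
Peg 2: [5, 4, 3, 2]

Answer: Peg 0: []
Peg 1: [1]
Peg 2: [5, 4, 3, 2]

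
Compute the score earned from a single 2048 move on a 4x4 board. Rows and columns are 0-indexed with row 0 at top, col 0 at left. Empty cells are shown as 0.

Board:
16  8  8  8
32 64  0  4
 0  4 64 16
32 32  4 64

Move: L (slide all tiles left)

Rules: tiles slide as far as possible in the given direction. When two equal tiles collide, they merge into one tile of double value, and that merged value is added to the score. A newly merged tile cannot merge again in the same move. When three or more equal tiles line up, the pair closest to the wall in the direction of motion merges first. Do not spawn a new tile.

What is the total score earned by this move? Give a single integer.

Slide left:
row 0: [16, 8, 8, 8] -> [16, 16, 8, 0]  score +16 (running 16)
row 1: [32, 64, 0, 4] -> [32, 64, 4, 0]  score +0 (running 16)
row 2: [0, 4, 64, 16] -> [4, 64, 16, 0]  score +0 (running 16)
row 3: [32, 32, 4, 64] -> [64, 4, 64, 0]  score +64 (running 80)
Board after move:
16 16  8  0
32 64  4  0
 4 64 16  0
64  4 64  0

Answer: 80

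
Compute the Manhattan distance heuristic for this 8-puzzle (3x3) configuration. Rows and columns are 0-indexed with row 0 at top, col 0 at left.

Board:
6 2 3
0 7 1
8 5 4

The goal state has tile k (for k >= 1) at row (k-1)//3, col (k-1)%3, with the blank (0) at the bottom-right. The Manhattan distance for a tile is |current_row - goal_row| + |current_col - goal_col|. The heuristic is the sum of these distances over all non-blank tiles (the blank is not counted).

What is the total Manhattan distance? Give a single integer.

Answer: 13

Derivation:
Tile 6: at (0,0), goal (1,2), distance |0-1|+|0-2| = 3
Tile 2: at (0,1), goal (0,1), distance |0-0|+|1-1| = 0
Tile 3: at (0,2), goal (0,2), distance |0-0|+|2-2| = 0
Tile 7: at (1,1), goal (2,0), distance |1-2|+|1-0| = 2
Tile 1: at (1,2), goal (0,0), distance |1-0|+|2-0| = 3
Tile 8: at (2,0), goal (2,1), distance |2-2|+|0-1| = 1
Tile 5: at (2,1), goal (1,1), distance |2-1|+|1-1| = 1
Tile 4: at (2,2), goal (1,0), distance |2-1|+|2-0| = 3
Sum: 3 + 0 + 0 + 2 + 3 + 1 + 1 + 3 = 13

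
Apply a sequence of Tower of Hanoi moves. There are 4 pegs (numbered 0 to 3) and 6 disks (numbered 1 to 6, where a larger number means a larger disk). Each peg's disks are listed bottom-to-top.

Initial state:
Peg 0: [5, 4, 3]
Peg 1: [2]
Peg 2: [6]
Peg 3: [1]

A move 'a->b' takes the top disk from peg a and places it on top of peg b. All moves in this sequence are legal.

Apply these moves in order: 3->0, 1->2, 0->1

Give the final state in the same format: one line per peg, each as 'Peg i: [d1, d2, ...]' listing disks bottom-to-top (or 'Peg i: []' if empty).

After move 1 (3->0):
Peg 0: [5, 4, 3, 1]
Peg 1: [2]
Peg 2: [6]
Peg 3: []

After move 2 (1->2):
Peg 0: [5, 4, 3, 1]
Peg 1: []
Peg 2: [6, 2]
Peg 3: []

After move 3 (0->1):
Peg 0: [5, 4, 3]
Peg 1: [1]
Peg 2: [6, 2]
Peg 3: []

Answer: Peg 0: [5, 4, 3]
Peg 1: [1]
Peg 2: [6, 2]
Peg 3: []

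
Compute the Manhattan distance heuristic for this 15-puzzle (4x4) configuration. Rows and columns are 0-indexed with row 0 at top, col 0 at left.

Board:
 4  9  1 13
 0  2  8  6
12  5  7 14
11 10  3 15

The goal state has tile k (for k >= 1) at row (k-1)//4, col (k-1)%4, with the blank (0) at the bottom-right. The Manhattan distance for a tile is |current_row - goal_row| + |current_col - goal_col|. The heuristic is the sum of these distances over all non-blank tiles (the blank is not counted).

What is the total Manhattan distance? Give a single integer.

Answer: 35

Derivation:
Tile 4: (0,0)->(0,3) = 3
Tile 9: (0,1)->(2,0) = 3
Tile 1: (0,2)->(0,0) = 2
Tile 13: (0,3)->(3,0) = 6
Tile 2: (1,1)->(0,1) = 1
Tile 8: (1,2)->(1,3) = 1
Tile 6: (1,3)->(1,1) = 2
Tile 12: (2,0)->(2,3) = 3
Tile 5: (2,1)->(1,0) = 2
Tile 7: (2,2)->(1,2) = 1
Tile 14: (2,3)->(3,1) = 3
Tile 11: (3,0)->(2,2) = 3
Tile 10: (3,1)->(2,1) = 1
Tile 3: (3,2)->(0,2) = 3
Tile 15: (3,3)->(3,2) = 1
Sum: 3 + 3 + 2 + 6 + 1 + 1 + 2 + 3 + 2 + 1 + 3 + 3 + 1 + 3 + 1 = 35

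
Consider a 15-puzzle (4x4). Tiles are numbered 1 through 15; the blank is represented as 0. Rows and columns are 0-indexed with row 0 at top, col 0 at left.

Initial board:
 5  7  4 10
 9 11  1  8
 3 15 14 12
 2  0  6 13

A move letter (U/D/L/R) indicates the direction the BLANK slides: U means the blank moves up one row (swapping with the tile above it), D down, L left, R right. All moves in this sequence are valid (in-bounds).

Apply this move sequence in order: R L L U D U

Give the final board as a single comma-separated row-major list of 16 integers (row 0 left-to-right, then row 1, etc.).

After move 1 (R):
 5  7  4 10
 9 11  1  8
 3 15 14 12
 2  6  0 13

After move 2 (L):
 5  7  4 10
 9 11  1  8
 3 15 14 12
 2  0  6 13

After move 3 (L):
 5  7  4 10
 9 11  1  8
 3 15 14 12
 0  2  6 13

After move 4 (U):
 5  7  4 10
 9 11  1  8
 0 15 14 12
 3  2  6 13

After move 5 (D):
 5  7  4 10
 9 11  1  8
 3 15 14 12
 0  2  6 13

After move 6 (U):
 5  7  4 10
 9 11  1  8
 0 15 14 12
 3  2  6 13

Answer: 5, 7, 4, 10, 9, 11, 1, 8, 0, 15, 14, 12, 3, 2, 6, 13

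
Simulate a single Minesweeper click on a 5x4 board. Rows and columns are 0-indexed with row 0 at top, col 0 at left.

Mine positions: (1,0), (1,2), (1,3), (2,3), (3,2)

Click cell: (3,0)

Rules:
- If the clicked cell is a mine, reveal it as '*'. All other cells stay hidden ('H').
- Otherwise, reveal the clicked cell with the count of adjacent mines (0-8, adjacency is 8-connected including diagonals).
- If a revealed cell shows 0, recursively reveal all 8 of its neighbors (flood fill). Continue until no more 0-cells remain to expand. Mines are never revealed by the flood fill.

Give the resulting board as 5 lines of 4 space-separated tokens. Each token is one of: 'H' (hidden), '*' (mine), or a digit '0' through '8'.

H H H H
H H H H
1 3 H H
0 1 H H
0 1 H H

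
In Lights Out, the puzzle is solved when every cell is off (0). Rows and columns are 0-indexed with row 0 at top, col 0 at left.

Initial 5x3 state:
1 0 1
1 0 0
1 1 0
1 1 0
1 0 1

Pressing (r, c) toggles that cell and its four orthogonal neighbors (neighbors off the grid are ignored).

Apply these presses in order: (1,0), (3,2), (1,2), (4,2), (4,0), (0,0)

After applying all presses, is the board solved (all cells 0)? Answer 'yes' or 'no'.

Answer: no

Derivation:
After press 1 at (1,0):
0 0 1
0 1 0
0 1 0
1 1 0
1 0 1

After press 2 at (3,2):
0 0 1
0 1 0
0 1 1
1 0 1
1 0 0

After press 3 at (1,2):
0 0 0
0 0 1
0 1 0
1 0 1
1 0 0

After press 4 at (4,2):
0 0 0
0 0 1
0 1 0
1 0 0
1 1 1

After press 5 at (4,0):
0 0 0
0 0 1
0 1 0
0 0 0
0 0 1

After press 6 at (0,0):
1 1 0
1 0 1
0 1 0
0 0 0
0 0 1

Lights still on: 6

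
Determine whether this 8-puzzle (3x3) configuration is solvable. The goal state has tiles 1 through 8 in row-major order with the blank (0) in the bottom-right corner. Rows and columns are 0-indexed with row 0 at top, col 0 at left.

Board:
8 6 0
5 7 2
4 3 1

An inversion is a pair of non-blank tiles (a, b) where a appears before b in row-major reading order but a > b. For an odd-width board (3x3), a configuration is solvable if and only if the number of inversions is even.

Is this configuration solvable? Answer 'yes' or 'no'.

Inversions (pairs i<j in row-major order where tile[i] > tile[j] > 0): 24
24 is even, so the puzzle is solvable.

Answer: yes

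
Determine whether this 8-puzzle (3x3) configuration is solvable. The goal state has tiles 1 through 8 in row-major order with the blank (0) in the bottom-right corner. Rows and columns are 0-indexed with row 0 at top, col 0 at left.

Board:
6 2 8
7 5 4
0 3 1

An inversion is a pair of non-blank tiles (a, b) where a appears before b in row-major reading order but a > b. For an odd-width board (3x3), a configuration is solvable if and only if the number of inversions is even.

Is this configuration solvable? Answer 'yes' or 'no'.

Answer: no

Derivation:
Inversions (pairs i<j in row-major order where tile[i] > tile[j] > 0): 21
21 is odd, so the puzzle is not solvable.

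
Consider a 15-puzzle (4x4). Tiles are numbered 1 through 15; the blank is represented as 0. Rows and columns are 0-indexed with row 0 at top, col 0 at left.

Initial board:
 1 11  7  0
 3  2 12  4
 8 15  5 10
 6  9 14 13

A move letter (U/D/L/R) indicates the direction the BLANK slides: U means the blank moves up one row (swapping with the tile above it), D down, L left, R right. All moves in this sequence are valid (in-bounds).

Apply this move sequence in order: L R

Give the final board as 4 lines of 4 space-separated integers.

After move 1 (L):
 1 11  0  7
 3  2 12  4
 8 15  5 10
 6  9 14 13

After move 2 (R):
 1 11  7  0
 3  2 12  4
 8 15  5 10
 6  9 14 13

Answer:  1 11  7  0
 3  2 12  4
 8 15  5 10
 6  9 14 13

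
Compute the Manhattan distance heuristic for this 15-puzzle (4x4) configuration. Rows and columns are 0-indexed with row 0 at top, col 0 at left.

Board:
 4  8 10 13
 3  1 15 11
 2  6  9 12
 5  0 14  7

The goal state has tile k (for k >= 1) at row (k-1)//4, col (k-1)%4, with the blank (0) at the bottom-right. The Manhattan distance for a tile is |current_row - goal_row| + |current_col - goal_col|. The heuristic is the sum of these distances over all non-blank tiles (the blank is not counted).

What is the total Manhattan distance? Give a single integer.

Tile 4: (0,0)->(0,3) = 3
Tile 8: (0,1)->(1,3) = 3
Tile 10: (0,2)->(2,1) = 3
Tile 13: (0,3)->(3,0) = 6
Tile 3: (1,0)->(0,2) = 3
Tile 1: (1,1)->(0,0) = 2
Tile 15: (1,2)->(3,2) = 2
Tile 11: (1,3)->(2,2) = 2
Tile 2: (2,0)->(0,1) = 3
Tile 6: (2,1)->(1,1) = 1
Tile 9: (2,2)->(2,0) = 2
Tile 12: (2,3)->(2,3) = 0
Tile 5: (3,0)->(1,0) = 2
Tile 14: (3,2)->(3,1) = 1
Tile 7: (3,3)->(1,2) = 3
Sum: 3 + 3 + 3 + 6 + 3 + 2 + 2 + 2 + 3 + 1 + 2 + 0 + 2 + 1 + 3 = 36

Answer: 36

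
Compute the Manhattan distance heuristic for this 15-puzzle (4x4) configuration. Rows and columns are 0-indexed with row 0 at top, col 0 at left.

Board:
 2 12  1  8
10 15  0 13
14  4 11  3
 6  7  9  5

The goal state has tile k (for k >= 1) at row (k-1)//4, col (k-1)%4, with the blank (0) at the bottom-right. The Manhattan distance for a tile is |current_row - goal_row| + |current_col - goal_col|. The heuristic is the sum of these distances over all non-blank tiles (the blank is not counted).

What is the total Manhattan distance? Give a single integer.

Answer: 41

Derivation:
Tile 2: (0,0)->(0,1) = 1
Tile 12: (0,1)->(2,3) = 4
Tile 1: (0,2)->(0,0) = 2
Tile 8: (0,3)->(1,3) = 1
Tile 10: (1,0)->(2,1) = 2
Tile 15: (1,1)->(3,2) = 3
Tile 13: (1,3)->(3,0) = 5
Tile 14: (2,0)->(3,1) = 2
Tile 4: (2,1)->(0,3) = 4
Tile 11: (2,2)->(2,2) = 0
Tile 3: (2,3)->(0,2) = 3
Tile 6: (3,0)->(1,1) = 3
Tile 7: (3,1)->(1,2) = 3
Tile 9: (3,2)->(2,0) = 3
Tile 5: (3,3)->(1,0) = 5
Sum: 1 + 4 + 2 + 1 + 2 + 3 + 5 + 2 + 4 + 0 + 3 + 3 + 3 + 3 + 5 = 41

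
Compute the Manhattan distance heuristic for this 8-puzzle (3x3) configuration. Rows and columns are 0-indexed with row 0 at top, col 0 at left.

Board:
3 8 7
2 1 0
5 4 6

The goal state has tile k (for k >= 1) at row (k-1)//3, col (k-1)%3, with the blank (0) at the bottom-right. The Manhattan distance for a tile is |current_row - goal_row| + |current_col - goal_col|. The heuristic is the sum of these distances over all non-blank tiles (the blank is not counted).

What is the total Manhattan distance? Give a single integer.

Tile 3: at (0,0), goal (0,2), distance |0-0|+|0-2| = 2
Tile 8: at (0,1), goal (2,1), distance |0-2|+|1-1| = 2
Tile 7: at (0,2), goal (2,0), distance |0-2|+|2-0| = 4
Tile 2: at (1,0), goal (0,1), distance |1-0|+|0-1| = 2
Tile 1: at (1,1), goal (0,0), distance |1-0|+|1-0| = 2
Tile 5: at (2,0), goal (1,1), distance |2-1|+|0-1| = 2
Tile 4: at (2,1), goal (1,0), distance |2-1|+|1-0| = 2
Tile 6: at (2,2), goal (1,2), distance |2-1|+|2-2| = 1
Sum: 2 + 2 + 4 + 2 + 2 + 2 + 2 + 1 = 17

Answer: 17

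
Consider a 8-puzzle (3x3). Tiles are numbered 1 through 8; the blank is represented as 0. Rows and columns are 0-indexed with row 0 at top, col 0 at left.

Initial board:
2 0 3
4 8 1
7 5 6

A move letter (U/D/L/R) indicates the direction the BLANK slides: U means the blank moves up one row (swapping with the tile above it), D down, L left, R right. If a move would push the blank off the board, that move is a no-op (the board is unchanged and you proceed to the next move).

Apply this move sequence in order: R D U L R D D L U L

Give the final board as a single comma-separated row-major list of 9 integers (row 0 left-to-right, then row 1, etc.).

Answer: 2, 3, 1, 0, 4, 6, 7, 8, 5

Derivation:
After move 1 (R):
2 3 0
4 8 1
7 5 6

After move 2 (D):
2 3 1
4 8 0
7 5 6

After move 3 (U):
2 3 0
4 8 1
7 5 6

After move 4 (L):
2 0 3
4 8 1
7 5 6

After move 5 (R):
2 3 0
4 8 1
7 5 6

After move 6 (D):
2 3 1
4 8 0
7 5 6

After move 7 (D):
2 3 1
4 8 6
7 5 0

After move 8 (L):
2 3 1
4 8 6
7 0 5

After move 9 (U):
2 3 1
4 0 6
7 8 5

After move 10 (L):
2 3 1
0 4 6
7 8 5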